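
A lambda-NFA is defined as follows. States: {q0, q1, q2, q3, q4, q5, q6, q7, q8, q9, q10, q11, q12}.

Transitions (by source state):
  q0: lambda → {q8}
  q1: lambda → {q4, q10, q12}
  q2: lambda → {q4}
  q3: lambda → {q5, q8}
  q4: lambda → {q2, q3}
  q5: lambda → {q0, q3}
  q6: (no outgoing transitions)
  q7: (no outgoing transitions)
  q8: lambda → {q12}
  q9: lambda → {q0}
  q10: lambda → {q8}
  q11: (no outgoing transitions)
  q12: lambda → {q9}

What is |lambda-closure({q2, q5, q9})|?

Start with {q2, q5, q9}.
From q2 via lambda: add q4.
From q5 via lambda: add q0, q3.
From q0 via lambda: add q8.
From q8 via lambda: add q12.
lambda-closure = {q0, q2, q3, q4, q5, q8, q9, q12}, which has 8 states.

8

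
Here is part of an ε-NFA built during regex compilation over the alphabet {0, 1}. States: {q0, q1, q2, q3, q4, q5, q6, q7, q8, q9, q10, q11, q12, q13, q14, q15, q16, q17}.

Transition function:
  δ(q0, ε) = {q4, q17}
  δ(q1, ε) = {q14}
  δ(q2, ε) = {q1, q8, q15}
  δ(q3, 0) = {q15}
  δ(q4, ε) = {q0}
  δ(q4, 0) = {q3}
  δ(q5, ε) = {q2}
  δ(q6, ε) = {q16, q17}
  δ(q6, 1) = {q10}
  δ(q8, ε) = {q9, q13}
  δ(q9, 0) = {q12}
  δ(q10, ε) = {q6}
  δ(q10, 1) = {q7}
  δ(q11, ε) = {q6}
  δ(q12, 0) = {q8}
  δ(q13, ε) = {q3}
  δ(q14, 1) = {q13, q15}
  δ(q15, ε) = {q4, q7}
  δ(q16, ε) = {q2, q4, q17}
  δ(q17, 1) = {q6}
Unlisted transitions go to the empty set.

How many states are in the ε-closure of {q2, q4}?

Start with {q2, q4}.
From q2 via ε: add q1, q8, q15.
From q4 via ε: add q0.
From q0 via ε: add q17.
From q1 via ε: add q14.
From q8 via ε: add q9, q13.
From q15 via ε: add q7.
From q13 via ε: add q3.
ε-closure = {q0, q1, q2, q3, q4, q7, q8, q9, q13, q14, q15, q17}, which has 12 states.

12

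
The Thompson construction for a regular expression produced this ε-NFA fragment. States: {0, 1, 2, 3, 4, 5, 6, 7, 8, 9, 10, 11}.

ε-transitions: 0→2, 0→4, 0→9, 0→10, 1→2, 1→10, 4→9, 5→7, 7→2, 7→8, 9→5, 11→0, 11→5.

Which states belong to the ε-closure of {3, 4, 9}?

{2, 3, 4, 5, 7, 8, 9}

Start with {3, 4, 9}.
From 9 via ε: add 5.
From 5 via ε: add 7.
From 7 via ε: add 2, 8.
No new states can be added; the closed set is {2, 3, 4, 5, 7, 8, 9}.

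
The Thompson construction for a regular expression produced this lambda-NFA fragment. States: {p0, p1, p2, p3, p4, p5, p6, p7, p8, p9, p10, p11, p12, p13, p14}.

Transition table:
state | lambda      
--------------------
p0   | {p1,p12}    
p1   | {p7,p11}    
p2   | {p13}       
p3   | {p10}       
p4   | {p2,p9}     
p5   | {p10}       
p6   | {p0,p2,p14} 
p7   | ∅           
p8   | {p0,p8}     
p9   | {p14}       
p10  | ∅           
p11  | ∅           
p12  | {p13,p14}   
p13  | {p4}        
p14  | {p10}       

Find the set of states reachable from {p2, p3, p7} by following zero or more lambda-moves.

Start with {p2, p3, p7}.
From p2 via lambda: add p13.
From p3 via lambda: add p10.
From p13 via lambda: add p4.
From p4 via lambda: add p9.
From p9 via lambda: add p14.
No new states can be added; the closed set is {p2, p3, p4, p7, p9, p10, p13, p14}.

{p2, p3, p4, p7, p9, p10, p13, p14}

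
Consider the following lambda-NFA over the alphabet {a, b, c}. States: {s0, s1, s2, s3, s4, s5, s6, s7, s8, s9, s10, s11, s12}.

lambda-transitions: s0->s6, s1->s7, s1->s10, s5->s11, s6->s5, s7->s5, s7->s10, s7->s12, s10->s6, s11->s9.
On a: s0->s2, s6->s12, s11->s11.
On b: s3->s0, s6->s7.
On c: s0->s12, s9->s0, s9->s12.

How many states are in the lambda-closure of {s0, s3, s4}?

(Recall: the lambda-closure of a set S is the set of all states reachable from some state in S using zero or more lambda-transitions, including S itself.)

7

Start with {s0, s3, s4}.
From s0 via lambda: add s6.
From s6 via lambda: add s5.
From s5 via lambda: add s11.
From s11 via lambda: add s9.
lambda-closure = {s0, s3, s4, s5, s6, s9, s11}, which has 7 states.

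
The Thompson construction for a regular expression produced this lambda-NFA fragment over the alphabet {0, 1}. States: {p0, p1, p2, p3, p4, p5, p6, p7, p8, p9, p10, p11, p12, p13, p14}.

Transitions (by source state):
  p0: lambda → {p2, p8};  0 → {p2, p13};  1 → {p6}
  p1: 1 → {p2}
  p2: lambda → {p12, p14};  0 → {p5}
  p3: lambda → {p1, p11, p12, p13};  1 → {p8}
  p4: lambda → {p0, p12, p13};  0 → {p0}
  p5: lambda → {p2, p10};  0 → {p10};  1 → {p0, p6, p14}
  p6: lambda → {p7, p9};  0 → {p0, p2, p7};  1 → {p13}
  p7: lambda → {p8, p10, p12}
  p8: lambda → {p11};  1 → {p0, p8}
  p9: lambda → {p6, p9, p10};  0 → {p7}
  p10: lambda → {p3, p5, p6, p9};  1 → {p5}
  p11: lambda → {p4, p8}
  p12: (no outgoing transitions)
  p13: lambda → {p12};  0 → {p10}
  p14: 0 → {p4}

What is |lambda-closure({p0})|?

8

Start with {p0}.
From p0 via lambda: add p2, p8.
From p2 via lambda: add p12, p14.
From p8 via lambda: add p11.
From p11 via lambda: add p4.
From p4 via lambda: add p13.
lambda-closure = {p0, p2, p4, p8, p11, p12, p13, p14}, which has 8 states.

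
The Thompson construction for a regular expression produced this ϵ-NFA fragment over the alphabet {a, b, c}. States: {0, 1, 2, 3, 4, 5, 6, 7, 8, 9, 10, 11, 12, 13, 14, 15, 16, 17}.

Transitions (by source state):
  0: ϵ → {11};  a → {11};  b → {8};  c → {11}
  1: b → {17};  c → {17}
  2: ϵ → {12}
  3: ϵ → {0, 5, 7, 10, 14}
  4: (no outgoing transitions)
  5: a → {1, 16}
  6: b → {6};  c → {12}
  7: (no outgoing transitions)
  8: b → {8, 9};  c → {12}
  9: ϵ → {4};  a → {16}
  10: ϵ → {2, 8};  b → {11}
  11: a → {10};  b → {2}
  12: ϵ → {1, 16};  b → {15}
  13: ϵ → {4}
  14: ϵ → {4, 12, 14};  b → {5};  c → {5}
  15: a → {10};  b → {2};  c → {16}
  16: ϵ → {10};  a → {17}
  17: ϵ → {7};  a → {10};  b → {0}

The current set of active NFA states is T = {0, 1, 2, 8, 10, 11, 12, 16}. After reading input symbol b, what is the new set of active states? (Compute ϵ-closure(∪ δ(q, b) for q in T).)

{1, 2, 4, 7, 8, 9, 10, 11, 12, 15, 16, 17}

0 on b → {8}.
1 on b → {17}.
8 on b → {8, 9}.
10 on b → {11}.
11 on b → {2}.
12 on b → {15}.
No b-transition from 2, 16.
Union after reading b: {2, 8, 9, 11, 15, 17}.
Now take the ϵ-closure:
From 2 via ϵ: add 12.
From 9 via ϵ: add 4.
From 17 via ϵ: add 7.
From 12 via ϵ: add 1, 16.
From 16 via ϵ: add 10.
No new states can be added; the closed set is {1, 2, 4, 7, 8, 9, 10, 11, 12, 15, 16, 17}.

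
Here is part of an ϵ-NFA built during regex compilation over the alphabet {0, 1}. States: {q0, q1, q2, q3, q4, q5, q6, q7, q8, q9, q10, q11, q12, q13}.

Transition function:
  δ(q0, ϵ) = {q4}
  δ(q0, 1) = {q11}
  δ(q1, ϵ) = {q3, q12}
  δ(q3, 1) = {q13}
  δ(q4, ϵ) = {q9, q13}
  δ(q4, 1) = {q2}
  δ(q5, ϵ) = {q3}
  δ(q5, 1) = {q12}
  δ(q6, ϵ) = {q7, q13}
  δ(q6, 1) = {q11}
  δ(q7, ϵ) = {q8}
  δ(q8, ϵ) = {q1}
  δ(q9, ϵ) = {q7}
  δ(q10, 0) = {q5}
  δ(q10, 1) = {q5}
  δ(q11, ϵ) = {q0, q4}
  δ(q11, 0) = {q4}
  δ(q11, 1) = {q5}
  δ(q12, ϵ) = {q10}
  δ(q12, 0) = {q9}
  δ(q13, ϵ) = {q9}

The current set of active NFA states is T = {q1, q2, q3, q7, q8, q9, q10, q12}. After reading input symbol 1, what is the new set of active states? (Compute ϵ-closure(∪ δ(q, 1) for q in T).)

{q1, q3, q5, q7, q8, q9, q10, q12, q13}

q3 on 1 → {q13}.
q10 on 1 → {q5}.
No 1-transition from q1, q2, q7, q8, q9, q12.
Union after reading 1: {q5, q13}.
Now take the ϵ-closure:
From q5 via ϵ: add q3.
From q13 via ϵ: add q9.
From q9 via ϵ: add q7.
From q7 via ϵ: add q8.
From q8 via ϵ: add q1.
From q1 via ϵ: add q12.
From q12 via ϵ: add q10.
No new states can be added; the closed set is {q1, q3, q5, q7, q8, q9, q10, q12, q13}.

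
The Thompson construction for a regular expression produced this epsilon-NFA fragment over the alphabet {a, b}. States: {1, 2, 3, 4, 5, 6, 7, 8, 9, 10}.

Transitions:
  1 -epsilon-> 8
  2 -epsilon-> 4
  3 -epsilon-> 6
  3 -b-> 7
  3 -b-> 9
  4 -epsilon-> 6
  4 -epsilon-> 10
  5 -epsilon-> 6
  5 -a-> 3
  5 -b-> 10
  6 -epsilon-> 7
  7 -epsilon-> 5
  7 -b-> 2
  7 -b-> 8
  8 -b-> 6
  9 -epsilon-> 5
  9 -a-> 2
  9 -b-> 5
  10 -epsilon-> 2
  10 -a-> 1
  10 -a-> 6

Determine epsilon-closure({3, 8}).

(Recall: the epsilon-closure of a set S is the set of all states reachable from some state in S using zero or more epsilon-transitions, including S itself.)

Start with {3, 8}.
From 3 via epsilon: add 6.
From 6 via epsilon: add 7.
From 7 via epsilon: add 5.
No new states can be added; the closed set is {3, 5, 6, 7, 8}.

{3, 5, 6, 7, 8}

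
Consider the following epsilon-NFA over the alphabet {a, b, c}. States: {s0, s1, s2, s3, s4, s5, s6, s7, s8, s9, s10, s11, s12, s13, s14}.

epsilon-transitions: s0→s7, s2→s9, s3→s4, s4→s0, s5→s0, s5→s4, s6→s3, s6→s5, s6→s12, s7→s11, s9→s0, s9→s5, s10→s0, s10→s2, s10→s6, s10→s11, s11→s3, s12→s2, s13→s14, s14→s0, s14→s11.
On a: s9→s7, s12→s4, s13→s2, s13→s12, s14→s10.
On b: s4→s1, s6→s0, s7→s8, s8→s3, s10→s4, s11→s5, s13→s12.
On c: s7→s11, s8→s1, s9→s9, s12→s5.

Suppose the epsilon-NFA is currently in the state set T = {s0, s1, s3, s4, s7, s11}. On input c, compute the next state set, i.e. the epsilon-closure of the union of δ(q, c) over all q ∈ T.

{s0, s3, s4, s7, s11}

s7 on c → {s11}.
No c-transition from s0, s1, s3, s4, s11.
Union after reading c: {s11}.
Now take the epsilon-closure:
From s11 via epsilon: add s3.
From s3 via epsilon: add s4.
From s4 via epsilon: add s0.
From s0 via epsilon: add s7.
No new states can be added; the closed set is {s0, s3, s4, s7, s11}.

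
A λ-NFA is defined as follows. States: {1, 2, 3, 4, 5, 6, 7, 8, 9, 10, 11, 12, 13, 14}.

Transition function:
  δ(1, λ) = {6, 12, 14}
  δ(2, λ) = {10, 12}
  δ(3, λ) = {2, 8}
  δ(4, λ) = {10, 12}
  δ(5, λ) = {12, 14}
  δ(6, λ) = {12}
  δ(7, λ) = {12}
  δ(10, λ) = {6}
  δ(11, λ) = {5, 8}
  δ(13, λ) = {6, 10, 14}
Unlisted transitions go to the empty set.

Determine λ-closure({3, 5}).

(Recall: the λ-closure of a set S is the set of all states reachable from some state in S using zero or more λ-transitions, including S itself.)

Start with {3, 5}.
From 3 via λ: add 2, 8.
From 5 via λ: add 12, 14.
From 2 via λ: add 10.
From 10 via λ: add 6.
No new states can be added; the closed set is {2, 3, 5, 6, 8, 10, 12, 14}.

{2, 3, 5, 6, 8, 10, 12, 14}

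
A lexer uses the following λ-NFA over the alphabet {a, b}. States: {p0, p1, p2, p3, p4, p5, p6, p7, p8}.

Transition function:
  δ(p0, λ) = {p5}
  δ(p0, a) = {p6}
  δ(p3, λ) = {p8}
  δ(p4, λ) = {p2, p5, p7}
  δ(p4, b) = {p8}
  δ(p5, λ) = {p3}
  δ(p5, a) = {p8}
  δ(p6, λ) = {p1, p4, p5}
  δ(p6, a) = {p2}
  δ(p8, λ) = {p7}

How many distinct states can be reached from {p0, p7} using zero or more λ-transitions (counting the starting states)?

5

Start with {p0, p7}.
From p0 via λ: add p5.
From p5 via λ: add p3.
From p3 via λ: add p8.
λ-closure = {p0, p3, p5, p7, p8}, which has 5 states.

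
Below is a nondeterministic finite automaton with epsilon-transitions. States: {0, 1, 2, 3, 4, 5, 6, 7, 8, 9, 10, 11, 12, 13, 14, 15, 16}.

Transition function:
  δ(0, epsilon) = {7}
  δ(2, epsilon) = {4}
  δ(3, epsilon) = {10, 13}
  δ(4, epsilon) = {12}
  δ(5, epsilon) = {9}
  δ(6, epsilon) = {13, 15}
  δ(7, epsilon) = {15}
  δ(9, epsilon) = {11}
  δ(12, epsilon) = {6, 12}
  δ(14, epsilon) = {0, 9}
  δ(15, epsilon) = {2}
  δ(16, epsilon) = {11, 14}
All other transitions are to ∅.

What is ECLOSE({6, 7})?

Start with {6, 7}.
From 6 via epsilon: add 13, 15.
From 15 via epsilon: add 2.
From 2 via epsilon: add 4.
From 4 via epsilon: add 12.
No new states can be added; the closed set is {2, 4, 6, 7, 12, 13, 15}.

{2, 4, 6, 7, 12, 13, 15}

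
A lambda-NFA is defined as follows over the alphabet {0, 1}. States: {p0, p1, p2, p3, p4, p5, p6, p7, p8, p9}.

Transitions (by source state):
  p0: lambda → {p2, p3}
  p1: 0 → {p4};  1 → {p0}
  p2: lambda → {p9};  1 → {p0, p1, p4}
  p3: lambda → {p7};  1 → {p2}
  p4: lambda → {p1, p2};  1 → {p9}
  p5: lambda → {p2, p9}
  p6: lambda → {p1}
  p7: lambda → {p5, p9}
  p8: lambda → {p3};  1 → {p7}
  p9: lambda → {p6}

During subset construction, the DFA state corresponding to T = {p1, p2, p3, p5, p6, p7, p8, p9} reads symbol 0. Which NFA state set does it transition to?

{p1, p2, p4, p6, p9}

p1 on 0 → {p4}.
No 0-transition from p2, p3, p5, p6, p7, p8, p9.
Union after reading 0: {p4}.
Now take the lambda-closure:
From p4 via lambda: add p1, p2.
From p2 via lambda: add p9.
From p9 via lambda: add p6.
No new states can be added; the closed set is {p1, p2, p4, p6, p9}.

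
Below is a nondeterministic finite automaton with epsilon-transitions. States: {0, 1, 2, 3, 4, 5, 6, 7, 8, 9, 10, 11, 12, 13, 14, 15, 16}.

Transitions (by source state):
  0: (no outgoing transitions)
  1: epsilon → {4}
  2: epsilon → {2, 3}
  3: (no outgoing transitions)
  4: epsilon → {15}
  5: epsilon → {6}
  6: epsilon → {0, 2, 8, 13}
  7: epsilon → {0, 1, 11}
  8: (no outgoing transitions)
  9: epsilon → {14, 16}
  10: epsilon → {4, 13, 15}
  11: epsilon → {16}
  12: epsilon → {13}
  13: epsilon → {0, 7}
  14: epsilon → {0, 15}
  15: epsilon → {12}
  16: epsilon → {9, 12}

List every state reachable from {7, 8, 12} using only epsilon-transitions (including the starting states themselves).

{0, 1, 4, 7, 8, 9, 11, 12, 13, 14, 15, 16}

Start with {7, 8, 12}.
From 7 via epsilon: add 0, 1, 11.
From 12 via epsilon: add 13.
From 1 via epsilon: add 4.
From 11 via epsilon: add 16.
From 4 via epsilon: add 15.
From 16 via epsilon: add 9.
From 9 via epsilon: add 14.
No new states can be added; the closed set is {0, 1, 4, 7, 8, 9, 11, 12, 13, 14, 15, 16}.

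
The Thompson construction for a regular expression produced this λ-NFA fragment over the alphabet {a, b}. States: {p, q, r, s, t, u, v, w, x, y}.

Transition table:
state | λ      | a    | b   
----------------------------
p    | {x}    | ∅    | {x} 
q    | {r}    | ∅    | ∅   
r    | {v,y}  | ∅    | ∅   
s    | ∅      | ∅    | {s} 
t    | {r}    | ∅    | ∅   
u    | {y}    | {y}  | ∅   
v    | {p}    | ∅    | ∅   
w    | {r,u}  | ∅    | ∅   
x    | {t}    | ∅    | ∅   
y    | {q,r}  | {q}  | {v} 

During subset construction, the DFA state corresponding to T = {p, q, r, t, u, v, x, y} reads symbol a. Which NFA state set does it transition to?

u on a → {y}.
y on a → {q}.
No a-transition from p, q, r, t, v, x.
Union after reading a: {q, y}.
Now take the λ-closure:
From q via λ: add r.
From r via λ: add v.
From v via λ: add p.
From p via λ: add x.
From x via λ: add t.
No new states can be added; the closed set is {p, q, r, t, v, x, y}.

{p, q, r, t, v, x, y}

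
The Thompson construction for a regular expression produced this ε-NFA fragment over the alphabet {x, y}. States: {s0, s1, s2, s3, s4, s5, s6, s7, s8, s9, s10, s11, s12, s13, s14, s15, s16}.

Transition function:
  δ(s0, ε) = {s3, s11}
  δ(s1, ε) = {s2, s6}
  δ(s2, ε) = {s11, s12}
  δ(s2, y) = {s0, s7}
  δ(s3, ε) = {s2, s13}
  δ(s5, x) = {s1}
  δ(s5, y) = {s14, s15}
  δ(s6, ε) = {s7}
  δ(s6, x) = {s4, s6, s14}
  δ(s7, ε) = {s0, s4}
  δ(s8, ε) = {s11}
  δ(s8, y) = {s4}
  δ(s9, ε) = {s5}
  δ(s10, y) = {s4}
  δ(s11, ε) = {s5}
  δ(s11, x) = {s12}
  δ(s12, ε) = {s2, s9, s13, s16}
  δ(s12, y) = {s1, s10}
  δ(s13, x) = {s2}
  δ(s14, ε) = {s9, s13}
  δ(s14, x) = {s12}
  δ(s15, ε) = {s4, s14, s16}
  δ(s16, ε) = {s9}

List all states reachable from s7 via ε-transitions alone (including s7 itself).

Start with {s7}.
From s7 via ε: add s0, s4.
From s0 via ε: add s3, s11.
From s3 via ε: add s2, s13.
From s11 via ε: add s5.
From s2 via ε: add s12.
From s12 via ε: add s9, s16.
No new states can be added; the closed set is {s0, s2, s3, s4, s5, s7, s9, s11, s12, s13, s16}.

{s0, s2, s3, s4, s5, s7, s9, s11, s12, s13, s16}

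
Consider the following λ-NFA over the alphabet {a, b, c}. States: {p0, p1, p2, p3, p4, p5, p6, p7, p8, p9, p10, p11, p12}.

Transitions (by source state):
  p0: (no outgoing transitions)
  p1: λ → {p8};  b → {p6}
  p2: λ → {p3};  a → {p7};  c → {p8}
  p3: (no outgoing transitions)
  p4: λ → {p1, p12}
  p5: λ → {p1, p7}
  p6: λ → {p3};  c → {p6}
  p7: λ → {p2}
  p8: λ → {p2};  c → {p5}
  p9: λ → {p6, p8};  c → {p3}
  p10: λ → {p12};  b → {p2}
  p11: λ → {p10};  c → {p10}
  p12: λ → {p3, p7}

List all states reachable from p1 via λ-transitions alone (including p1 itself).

Start with {p1}.
From p1 via λ: add p8.
From p8 via λ: add p2.
From p2 via λ: add p3.
No new states can be added; the closed set is {p1, p2, p3, p8}.

{p1, p2, p3, p8}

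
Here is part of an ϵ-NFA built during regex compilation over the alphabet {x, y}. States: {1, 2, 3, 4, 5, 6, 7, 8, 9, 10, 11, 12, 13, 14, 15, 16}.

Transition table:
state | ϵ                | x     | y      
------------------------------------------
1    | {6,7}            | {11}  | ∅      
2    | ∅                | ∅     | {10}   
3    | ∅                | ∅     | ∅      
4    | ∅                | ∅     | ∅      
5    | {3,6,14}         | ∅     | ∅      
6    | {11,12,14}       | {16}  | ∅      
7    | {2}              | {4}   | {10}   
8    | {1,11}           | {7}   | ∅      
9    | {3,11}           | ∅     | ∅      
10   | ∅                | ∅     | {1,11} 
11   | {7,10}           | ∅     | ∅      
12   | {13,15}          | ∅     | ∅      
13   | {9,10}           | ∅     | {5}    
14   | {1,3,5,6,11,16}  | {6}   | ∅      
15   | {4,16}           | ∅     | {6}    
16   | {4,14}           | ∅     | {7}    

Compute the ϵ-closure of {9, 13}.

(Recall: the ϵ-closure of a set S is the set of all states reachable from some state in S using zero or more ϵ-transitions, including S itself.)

Start with {9, 13}.
From 9 via ϵ: add 3, 11.
From 13 via ϵ: add 10.
From 11 via ϵ: add 7.
From 7 via ϵ: add 2.
No new states can be added; the closed set is {2, 3, 7, 9, 10, 11, 13}.

{2, 3, 7, 9, 10, 11, 13}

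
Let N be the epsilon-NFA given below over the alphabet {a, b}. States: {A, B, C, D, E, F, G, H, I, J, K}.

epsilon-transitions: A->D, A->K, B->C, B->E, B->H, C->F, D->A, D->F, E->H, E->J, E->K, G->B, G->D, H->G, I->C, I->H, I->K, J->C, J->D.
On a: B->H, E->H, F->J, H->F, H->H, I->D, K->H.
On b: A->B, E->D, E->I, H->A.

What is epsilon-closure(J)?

Start with {J}.
From J via epsilon: add C, D.
From C via epsilon: add F.
From D via epsilon: add A.
From A via epsilon: add K.
No new states can be added; the closed set is {A, C, D, F, J, K}.

{A, C, D, F, J, K}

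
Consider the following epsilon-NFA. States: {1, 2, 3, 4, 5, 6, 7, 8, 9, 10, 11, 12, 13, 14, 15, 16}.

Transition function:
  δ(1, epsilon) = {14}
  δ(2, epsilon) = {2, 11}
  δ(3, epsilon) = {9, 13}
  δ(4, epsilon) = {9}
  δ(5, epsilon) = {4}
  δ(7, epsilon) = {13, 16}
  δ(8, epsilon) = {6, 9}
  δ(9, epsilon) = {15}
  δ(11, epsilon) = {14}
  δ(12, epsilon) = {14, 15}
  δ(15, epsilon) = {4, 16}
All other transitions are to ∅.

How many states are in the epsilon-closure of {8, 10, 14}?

8

Start with {8, 10, 14}.
From 8 via epsilon: add 6, 9.
From 9 via epsilon: add 15.
From 15 via epsilon: add 4, 16.
epsilon-closure = {4, 6, 8, 9, 10, 14, 15, 16}, which has 8 states.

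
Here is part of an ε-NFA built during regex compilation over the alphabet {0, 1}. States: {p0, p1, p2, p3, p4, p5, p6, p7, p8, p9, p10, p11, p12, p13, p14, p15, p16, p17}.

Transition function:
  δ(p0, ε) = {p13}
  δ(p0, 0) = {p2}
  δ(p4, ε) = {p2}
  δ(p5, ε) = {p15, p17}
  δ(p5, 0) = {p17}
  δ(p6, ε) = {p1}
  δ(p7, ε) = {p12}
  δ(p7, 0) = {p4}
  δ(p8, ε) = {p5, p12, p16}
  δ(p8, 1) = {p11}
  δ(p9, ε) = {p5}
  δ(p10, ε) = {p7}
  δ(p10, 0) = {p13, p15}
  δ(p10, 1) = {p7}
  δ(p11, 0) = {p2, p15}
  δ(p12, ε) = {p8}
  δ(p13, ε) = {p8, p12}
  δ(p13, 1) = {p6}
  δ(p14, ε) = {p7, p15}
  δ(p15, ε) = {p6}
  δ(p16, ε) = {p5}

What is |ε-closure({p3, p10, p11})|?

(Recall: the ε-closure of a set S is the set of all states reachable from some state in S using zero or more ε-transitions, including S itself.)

Start with {p3, p10, p11}.
From p10 via ε: add p7.
From p7 via ε: add p12.
From p12 via ε: add p8.
From p8 via ε: add p5, p16.
From p5 via ε: add p15, p17.
From p15 via ε: add p6.
From p6 via ε: add p1.
ε-closure = {p1, p3, p5, p6, p7, p8, p10, p11, p12, p15, p16, p17}, which has 12 states.

12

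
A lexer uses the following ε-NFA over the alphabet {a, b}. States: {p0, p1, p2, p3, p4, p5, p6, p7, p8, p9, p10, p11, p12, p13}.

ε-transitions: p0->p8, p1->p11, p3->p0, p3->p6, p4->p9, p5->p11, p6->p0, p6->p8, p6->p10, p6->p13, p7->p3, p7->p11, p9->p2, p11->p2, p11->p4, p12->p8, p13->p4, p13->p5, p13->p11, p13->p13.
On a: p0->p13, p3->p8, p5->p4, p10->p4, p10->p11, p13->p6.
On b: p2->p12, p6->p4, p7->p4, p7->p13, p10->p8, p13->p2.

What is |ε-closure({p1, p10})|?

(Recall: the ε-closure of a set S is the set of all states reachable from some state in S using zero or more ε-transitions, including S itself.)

Start with {p1, p10}.
From p1 via ε: add p11.
From p11 via ε: add p2, p4.
From p4 via ε: add p9.
ε-closure = {p1, p2, p4, p9, p10, p11}, which has 6 states.

6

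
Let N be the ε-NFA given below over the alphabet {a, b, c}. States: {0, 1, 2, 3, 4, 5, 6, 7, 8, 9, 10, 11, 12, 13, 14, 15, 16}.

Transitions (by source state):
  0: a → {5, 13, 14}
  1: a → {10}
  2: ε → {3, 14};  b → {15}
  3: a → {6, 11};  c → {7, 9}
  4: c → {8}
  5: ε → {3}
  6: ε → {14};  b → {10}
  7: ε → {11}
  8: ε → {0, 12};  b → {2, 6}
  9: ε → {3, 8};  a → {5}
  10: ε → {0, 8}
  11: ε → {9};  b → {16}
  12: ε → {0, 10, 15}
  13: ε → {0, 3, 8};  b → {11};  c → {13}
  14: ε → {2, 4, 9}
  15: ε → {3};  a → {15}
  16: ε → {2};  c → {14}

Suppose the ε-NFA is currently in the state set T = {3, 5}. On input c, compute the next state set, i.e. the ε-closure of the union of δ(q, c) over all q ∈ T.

3 on c → {7, 9}.
No c-transition from 5.
Union after reading c: {7, 9}.
Now take the ε-closure:
From 7 via ε: add 11.
From 9 via ε: add 3, 8.
From 8 via ε: add 0, 12.
From 12 via ε: add 10, 15.
No new states can be added; the closed set is {0, 3, 7, 8, 9, 10, 11, 12, 15}.

{0, 3, 7, 8, 9, 10, 11, 12, 15}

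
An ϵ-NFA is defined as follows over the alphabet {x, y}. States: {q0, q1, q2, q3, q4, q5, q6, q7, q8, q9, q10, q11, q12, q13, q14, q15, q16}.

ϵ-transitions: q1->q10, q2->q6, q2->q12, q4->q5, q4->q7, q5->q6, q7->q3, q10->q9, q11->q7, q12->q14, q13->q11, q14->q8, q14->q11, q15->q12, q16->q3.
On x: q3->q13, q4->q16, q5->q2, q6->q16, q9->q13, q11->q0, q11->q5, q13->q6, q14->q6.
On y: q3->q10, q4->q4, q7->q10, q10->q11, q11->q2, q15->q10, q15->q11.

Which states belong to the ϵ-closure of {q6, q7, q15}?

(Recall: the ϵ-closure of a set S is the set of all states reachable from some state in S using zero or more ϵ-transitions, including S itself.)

{q3, q6, q7, q8, q11, q12, q14, q15}

Start with {q6, q7, q15}.
From q7 via ϵ: add q3.
From q15 via ϵ: add q12.
From q12 via ϵ: add q14.
From q14 via ϵ: add q8, q11.
No new states can be added; the closed set is {q3, q6, q7, q8, q11, q12, q14, q15}.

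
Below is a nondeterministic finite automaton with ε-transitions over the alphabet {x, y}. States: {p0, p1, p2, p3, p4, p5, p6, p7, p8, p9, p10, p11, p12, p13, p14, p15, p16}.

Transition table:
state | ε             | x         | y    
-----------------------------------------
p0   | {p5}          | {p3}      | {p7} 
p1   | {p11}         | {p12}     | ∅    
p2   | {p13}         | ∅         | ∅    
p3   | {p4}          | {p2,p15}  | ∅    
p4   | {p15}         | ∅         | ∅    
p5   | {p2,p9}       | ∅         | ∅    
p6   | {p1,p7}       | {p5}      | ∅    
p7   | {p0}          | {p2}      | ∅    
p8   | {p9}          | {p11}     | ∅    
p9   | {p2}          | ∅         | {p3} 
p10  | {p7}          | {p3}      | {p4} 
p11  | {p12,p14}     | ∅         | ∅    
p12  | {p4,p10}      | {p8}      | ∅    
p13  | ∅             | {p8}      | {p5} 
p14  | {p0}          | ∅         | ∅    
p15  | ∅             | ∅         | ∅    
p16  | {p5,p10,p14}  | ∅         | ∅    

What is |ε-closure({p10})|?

Start with {p10}.
From p10 via ε: add p7.
From p7 via ε: add p0.
From p0 via ε: add p5.
From p5 via ε: add p2, p9.
From p2 via ε: add p13.
ε-closure = {p0, p2, p5, p7, p9, p10, p13}, which has 7 states.

7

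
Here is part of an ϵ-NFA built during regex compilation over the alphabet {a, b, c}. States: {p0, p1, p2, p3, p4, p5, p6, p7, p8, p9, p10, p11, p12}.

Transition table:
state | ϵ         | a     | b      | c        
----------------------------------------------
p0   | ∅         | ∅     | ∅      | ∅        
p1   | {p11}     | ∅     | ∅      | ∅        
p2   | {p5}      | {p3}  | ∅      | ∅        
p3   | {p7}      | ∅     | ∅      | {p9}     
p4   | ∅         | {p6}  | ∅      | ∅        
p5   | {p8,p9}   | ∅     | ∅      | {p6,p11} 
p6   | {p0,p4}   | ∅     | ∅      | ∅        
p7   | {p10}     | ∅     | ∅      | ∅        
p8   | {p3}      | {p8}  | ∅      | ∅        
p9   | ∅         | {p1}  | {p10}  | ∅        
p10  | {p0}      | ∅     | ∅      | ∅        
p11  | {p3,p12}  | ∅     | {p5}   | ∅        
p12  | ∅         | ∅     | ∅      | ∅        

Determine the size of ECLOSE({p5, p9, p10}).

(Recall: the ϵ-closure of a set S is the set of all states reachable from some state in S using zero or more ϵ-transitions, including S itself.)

Start with {p5, p9, p10}.
From p5 via ϵ: add p8.
From p10 via ϵ: add p0.
From p8 via ϵ: add p3.
From p3 via ϵ: add p7.
ϵ-closure = {p0, p3, p5, p7, p8, p9, p10}, which has 7 states.

7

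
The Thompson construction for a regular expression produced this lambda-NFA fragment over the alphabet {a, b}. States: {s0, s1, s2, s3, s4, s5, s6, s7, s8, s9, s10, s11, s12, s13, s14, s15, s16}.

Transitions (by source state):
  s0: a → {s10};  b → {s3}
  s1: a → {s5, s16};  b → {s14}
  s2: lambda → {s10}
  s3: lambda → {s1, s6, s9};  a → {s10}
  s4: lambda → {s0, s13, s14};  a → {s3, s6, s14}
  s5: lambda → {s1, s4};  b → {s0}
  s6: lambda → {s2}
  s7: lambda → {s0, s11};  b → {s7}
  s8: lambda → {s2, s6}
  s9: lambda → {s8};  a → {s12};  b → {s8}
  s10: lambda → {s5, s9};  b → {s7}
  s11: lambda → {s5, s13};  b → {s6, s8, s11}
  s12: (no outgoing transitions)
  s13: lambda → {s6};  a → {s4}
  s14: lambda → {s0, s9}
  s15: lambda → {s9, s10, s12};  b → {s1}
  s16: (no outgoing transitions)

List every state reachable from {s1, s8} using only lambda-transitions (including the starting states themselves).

Start with {s1, s8}.
From s8 via lambda: add s2, s6.
From s2 via lambda: add s10.
From s10 via lambda: add s5, s9.
From s5 via lambda: add s4.
From s4 via lambda: add s0, s13, s14.
No new states can be added; the closed set is {s0, s1, s2, s4, s5, s6, s8, s9, s10, s13, s14}.

{s0, s1, s2, s4, s5, s6, s8, s9, s10, s13, s14}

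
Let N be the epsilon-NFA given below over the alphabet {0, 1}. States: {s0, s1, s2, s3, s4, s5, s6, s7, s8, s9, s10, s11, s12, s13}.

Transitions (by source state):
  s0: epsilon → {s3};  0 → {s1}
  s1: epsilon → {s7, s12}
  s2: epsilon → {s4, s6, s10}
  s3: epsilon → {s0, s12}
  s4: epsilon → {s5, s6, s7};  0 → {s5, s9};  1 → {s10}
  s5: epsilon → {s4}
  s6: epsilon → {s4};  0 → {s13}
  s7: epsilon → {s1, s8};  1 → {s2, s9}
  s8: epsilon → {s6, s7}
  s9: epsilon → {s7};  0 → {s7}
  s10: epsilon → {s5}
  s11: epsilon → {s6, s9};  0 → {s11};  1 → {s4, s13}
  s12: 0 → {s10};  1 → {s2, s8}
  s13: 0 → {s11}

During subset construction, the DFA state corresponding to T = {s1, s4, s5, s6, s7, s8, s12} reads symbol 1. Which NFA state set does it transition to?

s4 on 1 → {s10}.
s7 on 1 → {s2, s9}.
s12 on 1 → {s2, s8}.
No 1-transition from s1, s5, s6, s8.
Union after reading 1: {s2, s8, s9, s10}.
Now take the epsilon-closure:
From s2 via epsilon: add s4, s6.
From s8 via epsilon: add s7.
From s10 via epsilon: add s5.
From s7 via epsilon: add s1.
From s1 via epsilon: add s12.
No new states can be added; the closed set is {s1, s2, s4, s5, s6, s7, s8, s9, s10, s12}.

{s1, s2, s4, s5, s6, s7, s8, s9, s10, s12}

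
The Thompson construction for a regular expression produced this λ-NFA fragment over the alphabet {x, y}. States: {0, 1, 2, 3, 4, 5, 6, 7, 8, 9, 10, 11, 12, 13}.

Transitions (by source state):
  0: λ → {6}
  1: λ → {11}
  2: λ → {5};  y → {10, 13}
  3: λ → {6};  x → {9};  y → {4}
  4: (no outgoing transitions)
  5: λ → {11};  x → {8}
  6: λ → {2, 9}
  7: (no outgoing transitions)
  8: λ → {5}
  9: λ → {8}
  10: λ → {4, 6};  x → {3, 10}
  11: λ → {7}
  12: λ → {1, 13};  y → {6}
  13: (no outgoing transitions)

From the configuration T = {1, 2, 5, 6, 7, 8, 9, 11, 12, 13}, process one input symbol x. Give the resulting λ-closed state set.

5 on x → {8}.
No x-transition from 1, 2, 6, 7, 8, 9, 11, 12, 13.
Union after reading x: {8}.
Now take the λ-closure:
From 8 via λ: add 5.
From 5 via λ: add 11.
From 11 via λ: add 7.
No new states can be added; the closed set is {5, 7, 8, 11}.

{5, 7, 8, 11}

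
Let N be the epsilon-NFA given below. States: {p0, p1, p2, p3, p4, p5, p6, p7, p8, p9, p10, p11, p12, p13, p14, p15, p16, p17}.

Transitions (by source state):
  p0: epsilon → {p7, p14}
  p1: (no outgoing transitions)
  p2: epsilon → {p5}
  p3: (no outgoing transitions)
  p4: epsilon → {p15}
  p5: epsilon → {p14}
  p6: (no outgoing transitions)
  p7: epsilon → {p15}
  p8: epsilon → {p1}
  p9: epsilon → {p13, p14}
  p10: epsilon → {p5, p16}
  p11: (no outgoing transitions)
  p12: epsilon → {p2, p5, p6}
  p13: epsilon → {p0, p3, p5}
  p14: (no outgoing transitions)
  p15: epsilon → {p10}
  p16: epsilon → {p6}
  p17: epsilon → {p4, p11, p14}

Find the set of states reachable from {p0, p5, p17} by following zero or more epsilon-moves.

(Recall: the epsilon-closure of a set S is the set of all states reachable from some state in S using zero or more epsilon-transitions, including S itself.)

{p0, p4, p5, p6, p7, p10, p11, p14, p15, p16, p17}

Start with {p0, p5, p17}.
From p0 via epsilon: add p7, p14.
From p17 via epsilon: add p4, p11.
From p4 via epsilon: add p15.
From p15 via epsilon: add p10.
From p10 via epsilon: add p16.
From p16 via epsilon: add p6.
No new states can be added; the closed set is {p0, p4, p5, p6, p7, p10, p11, p14, p15, p16, p17}.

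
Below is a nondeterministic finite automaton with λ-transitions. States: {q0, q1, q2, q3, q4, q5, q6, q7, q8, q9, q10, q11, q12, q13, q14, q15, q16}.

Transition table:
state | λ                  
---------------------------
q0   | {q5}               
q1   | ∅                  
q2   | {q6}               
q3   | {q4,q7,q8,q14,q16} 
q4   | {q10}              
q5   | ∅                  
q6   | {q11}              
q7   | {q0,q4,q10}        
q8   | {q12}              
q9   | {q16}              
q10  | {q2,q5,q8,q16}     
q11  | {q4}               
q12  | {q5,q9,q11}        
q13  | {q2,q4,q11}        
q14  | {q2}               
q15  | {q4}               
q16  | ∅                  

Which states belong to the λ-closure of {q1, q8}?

{q1, q2, q4, q5, q6, q8, q9, q10, q11, q12, q16}

Start with {q1, q8}.
From q8 via λ: add q12.
From q12 via λ: add q5, q9, q11.
From q9 via λ: add q16.
From q11 via λ: add q4.
From q4 via λ: add q10.
From q10 via λ: add q2.
From q2 via λ: add q6.
No new states can be added; the closed set is {q1, q2, q4, q5, q6, q8, q9, q10, q11, q12, q16}.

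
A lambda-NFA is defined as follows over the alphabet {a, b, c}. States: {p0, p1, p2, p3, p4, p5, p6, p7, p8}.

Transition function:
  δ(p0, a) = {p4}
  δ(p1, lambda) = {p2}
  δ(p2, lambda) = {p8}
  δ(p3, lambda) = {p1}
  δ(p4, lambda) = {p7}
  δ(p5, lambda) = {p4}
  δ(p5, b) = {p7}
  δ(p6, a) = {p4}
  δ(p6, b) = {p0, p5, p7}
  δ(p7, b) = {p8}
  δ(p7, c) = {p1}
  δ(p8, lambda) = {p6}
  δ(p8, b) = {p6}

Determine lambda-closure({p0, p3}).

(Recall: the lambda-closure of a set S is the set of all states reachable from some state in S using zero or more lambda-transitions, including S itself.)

Start with {p0, p3}.
From p3 via lambda: add p1.
From p1 via lambda: add p2.
From p2 via lambda: add p8.
From p8 via lambda: add p6.
No new states can be added; the closed set is {p0, p1, p2, p3, p6, p8}.

{p0, p1, p2, p3, p6, p8}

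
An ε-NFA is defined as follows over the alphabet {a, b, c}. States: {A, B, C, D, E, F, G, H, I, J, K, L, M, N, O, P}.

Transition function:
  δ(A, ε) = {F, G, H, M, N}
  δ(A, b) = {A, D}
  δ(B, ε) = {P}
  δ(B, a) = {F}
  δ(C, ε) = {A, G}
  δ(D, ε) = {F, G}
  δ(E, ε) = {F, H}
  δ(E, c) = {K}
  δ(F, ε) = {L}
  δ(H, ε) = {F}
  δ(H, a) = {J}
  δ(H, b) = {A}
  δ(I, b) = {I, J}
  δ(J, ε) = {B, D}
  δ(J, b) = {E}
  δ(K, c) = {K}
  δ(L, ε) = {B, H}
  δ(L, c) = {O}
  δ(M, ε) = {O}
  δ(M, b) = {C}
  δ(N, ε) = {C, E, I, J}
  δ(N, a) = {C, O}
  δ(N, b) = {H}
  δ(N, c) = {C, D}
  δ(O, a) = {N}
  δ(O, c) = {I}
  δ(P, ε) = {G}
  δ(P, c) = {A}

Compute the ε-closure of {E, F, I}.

Start with {E, F, I}.
From E via ε: add H.
From F via ε: add L.
From L via ε: add B.
From B via ε: add P.
From P via ε: add G.
No new states can be added; the closed set is {B, E, F, G, H, I, L, P}.

{B, E, F, G, H, I, L, P}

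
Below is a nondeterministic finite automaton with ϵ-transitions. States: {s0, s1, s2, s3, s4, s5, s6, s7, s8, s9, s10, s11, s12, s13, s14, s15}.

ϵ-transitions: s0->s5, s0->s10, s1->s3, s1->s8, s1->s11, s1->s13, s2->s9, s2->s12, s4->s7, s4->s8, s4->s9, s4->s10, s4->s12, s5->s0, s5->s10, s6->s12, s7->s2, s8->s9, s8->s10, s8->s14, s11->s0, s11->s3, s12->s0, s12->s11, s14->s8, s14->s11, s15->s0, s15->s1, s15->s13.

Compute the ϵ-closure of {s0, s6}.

{s0, s3, s5, s6, s10, s11, s12}

Start with {s0, s6}.
From s0 via ϵ: add s5, s10.
From s6 via ϵ: add s12.
From s12 via ϵ: add s11.
From s11 via ϵ: add s3.
No new states can be added; the closed set is {s0, s3, s5, s6, s10, s11, s12}.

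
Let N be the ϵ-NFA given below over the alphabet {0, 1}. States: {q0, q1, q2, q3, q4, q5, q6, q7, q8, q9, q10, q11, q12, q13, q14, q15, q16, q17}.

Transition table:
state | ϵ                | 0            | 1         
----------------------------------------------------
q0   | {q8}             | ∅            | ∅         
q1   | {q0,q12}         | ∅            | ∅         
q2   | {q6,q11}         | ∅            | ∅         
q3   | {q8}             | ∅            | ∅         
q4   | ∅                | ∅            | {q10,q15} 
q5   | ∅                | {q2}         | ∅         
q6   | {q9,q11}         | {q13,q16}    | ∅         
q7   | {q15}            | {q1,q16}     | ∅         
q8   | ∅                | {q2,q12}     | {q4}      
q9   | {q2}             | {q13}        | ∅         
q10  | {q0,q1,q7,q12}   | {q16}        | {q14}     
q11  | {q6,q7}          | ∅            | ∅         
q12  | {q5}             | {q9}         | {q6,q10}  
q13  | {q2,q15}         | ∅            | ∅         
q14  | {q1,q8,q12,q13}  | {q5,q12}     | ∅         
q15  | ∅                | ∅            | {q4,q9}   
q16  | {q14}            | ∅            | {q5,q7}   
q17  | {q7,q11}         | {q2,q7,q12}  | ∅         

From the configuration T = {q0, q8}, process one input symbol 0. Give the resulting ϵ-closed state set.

q8 on 0 → {q2, q12}.
No 0-transition from q0.
Union after reading 0: {q2, q12}.
Now take the ϵ-closure:
From q2 via ϵ: add q6, q11.
From q12 via ϵ: add q5.
From q6 via ϵ: add q9.
From q11 via ϵ: add q7.
From q7 via ϵ: add q15.
No new states can be added; the closed set is {q2, q5, q6, q7, q9, q11, q12, q15}.

{q2, q5, q6, q7, q9, q11, q12, q15}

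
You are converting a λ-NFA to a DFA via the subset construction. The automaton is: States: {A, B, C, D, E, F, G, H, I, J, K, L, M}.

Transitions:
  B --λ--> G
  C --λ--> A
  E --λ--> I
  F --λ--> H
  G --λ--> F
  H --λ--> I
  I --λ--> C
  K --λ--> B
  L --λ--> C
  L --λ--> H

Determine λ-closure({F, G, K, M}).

{A, B, C, F, G, H, I, K, M}

Start with {F, G, K, M}.
From F via λ: add H.
From K via λ: add B.
From H via λ: add I.
From I via λ: add C.
From C via λ: add A.
No new states can be added; the closed set is {A, B, C, F, G, H, I, K, M}.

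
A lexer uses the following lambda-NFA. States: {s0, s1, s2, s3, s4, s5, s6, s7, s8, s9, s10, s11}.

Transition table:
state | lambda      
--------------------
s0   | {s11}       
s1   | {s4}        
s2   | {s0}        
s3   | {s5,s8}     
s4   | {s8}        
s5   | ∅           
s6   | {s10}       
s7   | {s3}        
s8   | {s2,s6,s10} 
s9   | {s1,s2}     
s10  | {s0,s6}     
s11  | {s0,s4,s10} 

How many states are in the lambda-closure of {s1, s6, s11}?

8

Start with {s1, s6, s11}.
From s1 via lambda: add s4.
From s6 via lambda: add s10.
From s11 via lambda: add s0.
From s4 via lambda: add s8.
From s8 via lambda: add s2.
lambda-closure = {s0, s1, s2, s4, s6, s8, s10, s11}, which has 8 states.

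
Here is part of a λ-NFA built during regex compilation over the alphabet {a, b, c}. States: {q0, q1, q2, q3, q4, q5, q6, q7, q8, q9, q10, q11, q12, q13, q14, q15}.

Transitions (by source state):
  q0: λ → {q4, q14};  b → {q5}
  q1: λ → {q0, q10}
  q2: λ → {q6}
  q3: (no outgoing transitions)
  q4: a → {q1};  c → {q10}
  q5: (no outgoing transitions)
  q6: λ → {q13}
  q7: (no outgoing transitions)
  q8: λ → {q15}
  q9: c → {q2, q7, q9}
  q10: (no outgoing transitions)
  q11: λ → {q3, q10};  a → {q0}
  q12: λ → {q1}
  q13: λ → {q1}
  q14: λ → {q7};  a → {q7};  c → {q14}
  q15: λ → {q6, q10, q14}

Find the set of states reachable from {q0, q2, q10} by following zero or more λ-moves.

Start with {q0, q2, q10}.
From q0 via λ: add q4, q14.
From q2 via λ: add q6.
From q6 via λ: add q13.
From q14 via λ: add q7.
From q13 via λ: add q1.
No new states can be added; the closed set is {q0, q1, q2, q4, q6, q7, q10, q13, q14}.

{q0, q1, q2, q4, q6, q7, q10, q13, q14}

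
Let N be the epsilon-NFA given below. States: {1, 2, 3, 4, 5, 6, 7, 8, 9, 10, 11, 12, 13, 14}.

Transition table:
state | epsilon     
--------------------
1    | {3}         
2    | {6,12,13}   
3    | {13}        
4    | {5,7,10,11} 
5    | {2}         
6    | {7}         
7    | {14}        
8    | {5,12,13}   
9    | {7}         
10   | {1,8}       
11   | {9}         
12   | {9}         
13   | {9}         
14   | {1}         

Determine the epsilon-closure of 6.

{1, 3, 6, 7, 9, 13, 14}

Start with {6}.
From 6 via epsilon: add 7.
From 7 via epsilon: add 14.
From 14 via epsilon: add 1.
From 1 via epsilon: add 3.
From 3 via epsilon: add 13.
From 13 via epsilon: add 9.
No new states can be added; the closed set is {1, 3, 6, 7, 9, 13, 14}.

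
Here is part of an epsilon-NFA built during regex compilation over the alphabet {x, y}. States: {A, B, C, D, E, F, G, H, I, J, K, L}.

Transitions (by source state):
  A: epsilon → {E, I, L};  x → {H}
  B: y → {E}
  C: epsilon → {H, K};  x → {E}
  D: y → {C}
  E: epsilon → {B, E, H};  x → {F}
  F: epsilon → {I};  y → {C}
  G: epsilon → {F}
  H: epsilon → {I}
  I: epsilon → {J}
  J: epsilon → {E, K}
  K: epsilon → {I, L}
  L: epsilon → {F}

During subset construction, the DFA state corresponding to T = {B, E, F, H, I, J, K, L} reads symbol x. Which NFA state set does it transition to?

{B, E, F, H, I, J, K, L}

E on x → {F}.
No x-transition from B, F, H, I, J, K, L.
Union after reading x: {F}.
Now take the epsilon-closure:
From F via epsilon: add I.
From I via epsilon: add J.
From J via epsilon: add E, K.
From E via epsilon: add B, H.
From K via epsilon: add L.
No new states can be added; the closed set is {B, E, F, H, I, J, K, L}.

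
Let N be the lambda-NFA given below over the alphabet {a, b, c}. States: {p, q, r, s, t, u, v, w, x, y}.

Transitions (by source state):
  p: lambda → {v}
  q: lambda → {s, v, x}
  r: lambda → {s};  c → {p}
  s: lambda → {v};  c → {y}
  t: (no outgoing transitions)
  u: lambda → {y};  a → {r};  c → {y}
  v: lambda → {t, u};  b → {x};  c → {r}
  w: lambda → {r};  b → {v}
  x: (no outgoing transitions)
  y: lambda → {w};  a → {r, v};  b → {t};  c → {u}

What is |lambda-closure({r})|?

Start with {r}.
From r via lambda: add s.
From s via lambda: add v.
From v via lambda: add t, u.
From u via lambda: add y.
From y via lambda: add w.
lambda-closure = {r, s, t, u, v, w, y}, which has 7 states.

7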